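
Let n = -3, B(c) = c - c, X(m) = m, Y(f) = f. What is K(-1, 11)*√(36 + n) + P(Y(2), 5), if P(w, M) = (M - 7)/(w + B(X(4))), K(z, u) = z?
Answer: -1 - √33 ≈ -6.7446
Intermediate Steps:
B(c) = 0
P(w, M) = (-7 + M)/w (P(w, M) = (M - 7)/(w + 0) = (-7 + M)/w)
K(-1, 11)*√(36 + n) + P(Y(2), 5) = -√(36 - 3) + (-7 + 5)/2 = -√33 + (½)*(-2) = -√33 - 1 = -1 - √33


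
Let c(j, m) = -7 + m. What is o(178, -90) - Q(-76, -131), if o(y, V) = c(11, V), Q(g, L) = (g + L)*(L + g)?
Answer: -42946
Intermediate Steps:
Q(g, L) = (L + g)² (Q(g, L) = (L + g)*(L + g) = (L + g)²)
o(y, V) = -7 + V
o(178, -90) - Q(-76, -131) = (-7 - 90) - (-131 - 76)² = -97 - 1*(-207)² = -97 - 1*42849 = -97 - 42849 = -42946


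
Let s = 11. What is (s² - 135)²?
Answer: 196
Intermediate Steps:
(s² - 135)² = (11² - 135)² = (121 - 135)² = (-14)² = 196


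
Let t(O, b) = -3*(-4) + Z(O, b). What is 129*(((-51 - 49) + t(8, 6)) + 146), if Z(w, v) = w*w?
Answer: 15738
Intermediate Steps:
Z(w, v) = w²
t(O, b) = 12 + O² (t(O, b) = -3*(-4) + O² = 12 + O²)
129*(((-51 - 49) + t(8, 6)) + 146) = 129*(((-51 - 49) + (12 + 8²)) + 146) = 129*((-100 + (12 + 64)) + 146) = 129*((-100 + 76) + 146) = 129*(-24 + 146) = 129*122 = 15738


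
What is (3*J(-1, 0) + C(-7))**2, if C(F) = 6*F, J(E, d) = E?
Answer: 2025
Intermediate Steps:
(3*J(-1, 0) + C(-7))**2 = (3*(-1) + 6*(-7))**2 = (-3 - 42)**2 = (-45)**2 = 2025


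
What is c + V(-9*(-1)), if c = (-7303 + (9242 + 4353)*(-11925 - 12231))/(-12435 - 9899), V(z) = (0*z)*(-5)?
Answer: 328408123/22334 ≈ 14704.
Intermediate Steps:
V(z) = 0 (V(z) = 0*(-5) = 0)
c = 328408123/22334 (c = (-7303 + 13595*(-24156))/(-22334) = (-7303 - 328400820)*(-1/22334) = -328408123*(-1/22334) = 328408123/22334 ≈ 14704.)
c + V(-9*(-1)) = 328408123/22334 + 0 = 328408123/22334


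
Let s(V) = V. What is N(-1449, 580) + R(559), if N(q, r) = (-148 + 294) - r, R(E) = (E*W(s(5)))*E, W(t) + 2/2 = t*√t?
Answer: -312915 + 1562405*√5 ≈ 3.1807e+6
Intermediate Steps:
W(t) = -1 + t^(3/2) (W(t) = -1 + t*√t = -1 + t^(3/2))
R(E) = E²*(-1 + 5*√5) (R(E) = (E*(-1 + 5^(3/2)))*E = (E*(-1 + 5*√5))*E = E²*(-1 + 5*√5))
N(q, r) = 146 - r
N(-1449, 580) + R(559) = (146 - 1*580) + 559²*(-1 + 5*√5) = (146 - 580) + 312481*(-1 + 5*√5) = -434 + (-312481 + 1562405*√5) = -312915 + 1562405*√5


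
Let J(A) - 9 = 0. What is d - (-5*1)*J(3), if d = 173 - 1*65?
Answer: 153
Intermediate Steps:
J(A) = 9 (J(A) = 9 + 0 = 9)
d = 108 (d = 173 - 65 = 108)
d - (-5*1)*J(3) = 108 - (-5*1)*9 = 108 - (-5)*9 = 108 - 1*(-45) = 108 + 45 = 153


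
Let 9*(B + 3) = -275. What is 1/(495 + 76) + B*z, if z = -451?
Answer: 77771351/5139 ≈ 15134.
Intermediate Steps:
B = -302/9 (B = -3 + (⅑)*(-275) = -3 - 275/9 = -302/9 ≈ -33.556)
1/(495 + 76) + B*z = 1/(495 + 76) - 302/9*(-451) = 1/571 + 136202/9 = 77771351/5139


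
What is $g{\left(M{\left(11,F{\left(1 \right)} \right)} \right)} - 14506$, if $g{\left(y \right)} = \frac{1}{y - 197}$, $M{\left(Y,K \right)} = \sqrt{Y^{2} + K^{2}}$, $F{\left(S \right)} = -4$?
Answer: $- \frac{560976229}{38672} - \frac{\sqrt{137}}{38672} \approx -14506.0$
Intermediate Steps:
$M{\left(Y,K \right)} = \sqrt{K^{2} + Y^{2}}$
$g{\left(y \right)} = \frac{1}{-197 + y}$
$g{\left(M{\left(11,F{\left(1 \right)} \right)} \right)} - 14506 = \frac{1}{-197 + \sqrt{\left(-4\right)^{2} + 11^{2}}} - 14506 = \frac{1}{-197 + \sqrt{16 + 121}} - 14506 = \frac{1}{-197 + \sqrt{137}} - 14506 = -14506 + \frac{1}{-197 + \sqrt{137}}$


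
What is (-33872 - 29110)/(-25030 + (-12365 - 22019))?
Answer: 31491/29707 ≈ 1.0601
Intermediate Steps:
(-33872 - 29110)/(-25030 + (-12365 - 22019)) = -62982/(-25030 - 34384) = -62982/(-59414) = -62982*(-1/59414) = 31491/29707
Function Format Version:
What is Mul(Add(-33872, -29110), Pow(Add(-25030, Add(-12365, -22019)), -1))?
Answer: Rational(31491, 29707) ≈ 1.0601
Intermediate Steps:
Mul(Add(-33872, -29110), Pow(Add(-25030, Add(-12365, -22019)), -1)) = Mul(-62982, Pow(Add(-25030, -34384), -1)) = Mul(-62982, Pow(-59414, -1)) = Mul(-62982, Rational(-1, 59414)) = Rational(31491, 29707)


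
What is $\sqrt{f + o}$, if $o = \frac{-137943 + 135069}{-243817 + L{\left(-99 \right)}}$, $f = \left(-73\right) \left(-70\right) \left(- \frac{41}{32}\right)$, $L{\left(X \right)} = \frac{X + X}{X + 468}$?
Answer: $\frac{11 i \sqrt{56879659311659}}{1025284} \approx 80.915 i$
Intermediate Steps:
$L{\left(X \right)} = \frac{2 X}{468 + X}$
$f = - \frac{104755}{16}$ ($f = 5110 \left(\left(-41\right) \frac{1}{32}\right) = 5110 \left(- \frac{41}{32}\right) = - \frac{104755}{16} \approx -6547.2$)
$o = \frac{39278}{3332173}$ ($o = \frac{-137943 + 135069}{-243817 + 2 \left(-99\right) \frac{1}{468 - 99}} = - \frac{2874}{-243817 + 2 \left(-99\right) \frac{1}{369}} = - \frac{2874}{-243817 - \frac{22}{41}} = - \frac{2874}{- \frac{9996519}{41}} = \left(-2874\right) \left(- \frac{41}{9996519}\right) = \frac{39278}{3332173} \approx 0.011788$)
$\sqrt{f + o} = \sqrt{- \frac{104755}{16} + \frac{39278}{3332173}} = \sqrt{- \frac{349061154167}{53314768}} = \frac{11 i \sqrt{56879659311659}}{1025284}$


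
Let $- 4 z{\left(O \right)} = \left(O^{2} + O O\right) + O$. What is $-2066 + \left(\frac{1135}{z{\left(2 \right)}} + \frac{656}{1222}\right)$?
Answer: $- \frac{1539392}{611} \approx -2519.5$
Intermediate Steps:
$z{\left(O \right)} = - \frac{O^{2}}{2} - \frac{O}{4}$ ($z{\left(O \right)} = - \frac{\left(O^{2} + O O\right) + O}{4} = - \frac{\left(O^{2} + O^{2}\right) + O}{4} = - \frac{2 O^{2} + O}{4} = - \frac{O + 2 O^{2}}{4} = - \frac{O^{2}}{2} - \frac{O}{4}$)
$-2066 + \left(\frac{1135}{z{\left(2 \right)}} + \frac{656}{1222}\right) = -2066 + \left(\frac{1135}{\left(- \frac{1}{4}\right) 2 \left(1 + 2 \cdot 2\right)} + \frac{656}{1222}\right) = -2066 + \left(\frac{1135}{\left(- \frac{1}{4}\right) 2 \left(1 + 4\right)} + 656 \cdot \frac{1}{1222}\right) = -2066 + \left(\frac{1135}{\left(- \frac{1}{4}\right) 2 \cdot 5} + \frac{328}{611}\right) = -2066 + \left(\frac{1135}{- \frac{5}{2}} + \frac{328}{611}\right) = -2066 + \left(1135 \left(- \frac{2}{5}\right) + \frac{328}{611}\right) = -2066 + \left(-454 + \frac{328}{611}\right) = -2066 - \frac{277066}{611} = - \frac{1539392}{611}$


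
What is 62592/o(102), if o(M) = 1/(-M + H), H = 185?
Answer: 5195136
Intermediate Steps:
o(M) = 1/(185 - M) (o(M) = 1/(-M + 185) = 1/(185 - M))
62592/o(102) = 62592/((-1/(-185 + 102))) = 62592/((-1/(-83))) = 62592/((-1*(-1/83))) = 62592/(1/83) = 62592*83 = 5195136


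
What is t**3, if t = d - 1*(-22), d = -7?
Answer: 3375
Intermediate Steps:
t = 15 (t = -7 - 1*(-22) = -7 + 22 = 15)
t**3 = 15**3 = 3375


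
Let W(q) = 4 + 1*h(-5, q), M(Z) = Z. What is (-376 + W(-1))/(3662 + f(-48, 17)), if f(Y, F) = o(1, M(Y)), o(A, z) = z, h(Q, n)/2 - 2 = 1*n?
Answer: -185/1807 ≈ -0.10238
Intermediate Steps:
h(Q, n) = 4 + 2*n (h(Q, n) = 4 + 2*(1*n) = 4 + 2*n)
W(q) = 8 + 2*q (W(q) = 4 + 1*(4 + 2*q) = 4 + (4 + 2*q) = 8 + 2*q)
f(Y, F) = Y
(-376 + W(-1))/(3662 + f(-48, 17)) = (-376 + (8 + 2*(-1)))/(3662 - 48) = (-376 + (8 - 2))/3614 = (-376 + 6)*(1/3614) = -370*1/3614 = -185/1807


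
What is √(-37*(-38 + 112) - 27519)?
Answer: I*√30257 ≈ 173.95*I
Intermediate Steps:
√(-37*(-38 + 112) - 27519) = √(-37*74 - 27519) = √(-2738 - 27519) = √(-30257) = I*√30257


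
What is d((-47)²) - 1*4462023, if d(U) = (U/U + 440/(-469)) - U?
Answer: -2093724779/469 ≈ -4.4642e+6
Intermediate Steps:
d(U) = 29/469 - U (d(U) = (1 + 440*(-1/469)) - U = (1 - 440/469) - U = 29/469 - U)
d((-47)²) - 1*4462023 = (29/469 - 1*(-47)²) - 1*4462023 = (29/469 - 1*2209) - 4462023 = (29/469 - 2209) - 4462023 = -1035992/469 - 4462023 = -2093724779/469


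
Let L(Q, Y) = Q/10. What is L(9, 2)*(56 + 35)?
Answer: 819/10 ≈ 81.900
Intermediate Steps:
L(Q, Y) = Q/10 (L(Q, Y) = Q*(⅒) = Q/10)
L(9, 2)*(56 + 35) = ((⅒)*9)*(56 + 35) = (9/10)*91 = 819/10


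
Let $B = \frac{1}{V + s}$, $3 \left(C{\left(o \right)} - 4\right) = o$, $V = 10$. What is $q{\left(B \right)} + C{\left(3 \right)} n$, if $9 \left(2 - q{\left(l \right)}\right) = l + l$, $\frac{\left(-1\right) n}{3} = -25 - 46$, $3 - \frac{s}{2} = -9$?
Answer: $\frac{163250}{153} \approx 1067.0$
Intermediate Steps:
$s = 24$ ($s = 6 - -18 = 6 + 18 = 24$)
$C{\left(o \right)} = 4 + \frac{o}{3}$
$n = 213$ ($n = - 3 \left(-25 - 46\right) = \left(-3\right) \left(-71\right) = 213$)
$B = \frac{1}{34}$ ($B = \frac{1}{10 + 24} = \frac{1}{34} \approx 0.029412$)
$q{\left(l \right)} = 2 - \frac{2 l}{9}$ ($q{\left(l \right)} = 2 - \frac{l + l}{9} = 2 - \frac{2 l}{9}$)
$q{\left(B \right)} + C{\left(3 \right)} n = \left(2 - \frac{1}{153}\right) + \left(4 + \frac{1}{3} \cdot 3\right) 213 = \left(2 - \frac{1}{153}\right) + \left(4 + 1\right) 213 = \frac{305}{153} + 5 \cdot 213 = \frac{305}{153} + 1065 = \frac{163250}{153}$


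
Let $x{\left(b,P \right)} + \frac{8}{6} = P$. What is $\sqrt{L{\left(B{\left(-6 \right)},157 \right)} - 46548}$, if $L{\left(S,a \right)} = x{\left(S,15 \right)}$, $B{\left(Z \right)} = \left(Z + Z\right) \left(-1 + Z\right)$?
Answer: $\frac{i \sqrt{418809}}{3} \approx 215.72 i$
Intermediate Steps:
$x{\left(b,P \right)} = - \frac{4}{3} + P$
$B{\left(Z \right)} = 2 Z \left(-1 + Z\right)$
$L{\left(S,a \right)} = \frac{41}{3}$ ($L{\left(S,a \right)} = - \frac{4}{3} + 15 = \frac{41}{3}$)
$\sqrt{L{\left(B{\left(-6 \right)},157 \right)} - 46548} = \sqrt{\frac{41}{3} - 46548} = \sqrt{- \frac{139603}{3}} = \frac{i \sqrt{418809}}{3}$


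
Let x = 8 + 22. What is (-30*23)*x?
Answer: -20700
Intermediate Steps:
x = 30
(-30*23)*x = -30*23*30 = -690*30 = -20700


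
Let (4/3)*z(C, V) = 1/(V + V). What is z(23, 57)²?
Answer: 1/23104 ≈ 4.3283e-5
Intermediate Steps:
z(C, V) = 3/(8*V) (z(C, V) = 3/(4*(V + V)) = 3/(4*((2*V))) = 3*(1/(2*V))/4 = 3/(8*V))
z(23, 57)² = ((3/8)/57)² = ((3/8)*(1/57))² = (1/152)² = 1/23104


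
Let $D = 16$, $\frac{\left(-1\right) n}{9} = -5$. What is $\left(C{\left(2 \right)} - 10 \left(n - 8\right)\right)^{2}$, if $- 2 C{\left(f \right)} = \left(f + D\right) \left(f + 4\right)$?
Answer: $179776$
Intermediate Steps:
$n = 45$ ($n = \left(-9\right) \left(-5\right) = 45$)
$C{\left(f \right)} = - \frac{\left(4 + f\right) \left(16 + f\right)}{2}$ ($C{\left(f \right)} = - \frac{\left(f + 16\right) \left(f + 4\right)}{2} = - \frac{\left(16 + f\right) \left(4 + f\right)}{2} = - \frac{\left(4 + f\right) \left(16 + f\right)}{2}$)
$\left(C{\left(2 \right)} - 10 \left(n - 8\right)\right)^{2} = \left(\left(-32 - 20 - \frac{2^{2}}{2}\right) - 10 \left(45 - 8\right)\right)^{2} = \left(\left(-32 - 20 - 2\right) - 370\right)^{2} = \left(-54 - 370\right)^{2} = \left(-424\right)^{2} = 179776$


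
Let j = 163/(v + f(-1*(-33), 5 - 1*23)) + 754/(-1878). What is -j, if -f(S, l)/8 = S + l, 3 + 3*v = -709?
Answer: 863315/1006608 ≈ 0.85765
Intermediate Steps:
v = -712/3 (v = -1 + (⅓)*(-709) = -1 - 709/3 = -712/3 ≈ -237.33)
f(S, l) = -8*S - 8*l (f(S, l) = -8*(S + l) = -8*S - 8*l)
j = -863315/1006608 (j = 163/(-712/3 + (-(-8)*(-33) - 8*(5 - 1*23))) + 754/(-1878) = 163/(-712/3 + (-8*33 - 8*(5 - 23))) + 754*(-1/1878) = 163/(-712/3 + (-264 - 8*(-18))) - 377/939 = 163/(-712/3 + (-264 + 144)) - 377/939 = 163/(-712/3 - 120) - 377/939 = 163/(-1072/3) - 377/939 = 163*(-3/1072) - 377/939 = -489/1072 - 377/939 = -863315/1006608 ≈ -0.85765)
-j = -1*(-863315/1006608) = 863315/1006608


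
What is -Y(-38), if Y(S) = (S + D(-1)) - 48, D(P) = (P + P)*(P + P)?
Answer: 82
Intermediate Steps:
D(P) = 4*P² (D(P) = (2*P)*(2*P) = 4*P²)
Y(S) = -44 + S (Y(S) = (S + 4*(-1)²) - 48 = (S + 4*1) - 48 = (S + 4) - 48 = (4 + S) - 48 = -44 + S)
-Y(-38) = -(-44 - 38) = -1*(-82) = 82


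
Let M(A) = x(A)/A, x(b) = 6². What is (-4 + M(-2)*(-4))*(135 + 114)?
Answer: 16932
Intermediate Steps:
x(b) = 36
M(A) = 36/A
(-4 + M(-2)*(-4))*(135 + 114) = (-4 + (36/(-2))*(-4))*(135 + 114) = (-4 + (36*(-½))*(-4))*249 = (-4 - 18*(-4))*249 = (-4 + 72)*249 = 68*249 = 16932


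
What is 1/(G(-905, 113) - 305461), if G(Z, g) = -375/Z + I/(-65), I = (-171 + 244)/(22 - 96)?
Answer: -870610/265937027247 ≈ -3.2737e-6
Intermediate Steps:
I = -73/74 (I = 73/(-74) = 73*(-1/74) = -73/74 ≈ -0.98649)
G(Z, g) = 73/4810 - 375/Z (G(Z, g) = -375/Z - 73/74/(-65) = -375/Z - 73/74*(-1/65) = -375/Z + 73/4810 = 73/4810 - 375/Z)
1/(G(-905, 113) - 305461) = 1/((73/4810 - 375/(-905)) - 305461) = 1/((73/4810 - 375*(-1/905)) - 305461) = 1/((73/4810 + 75/181) - 305461) = 1/(373963/870610 - 305461) = 1/(-265937027247/870610) = -870610/265937027247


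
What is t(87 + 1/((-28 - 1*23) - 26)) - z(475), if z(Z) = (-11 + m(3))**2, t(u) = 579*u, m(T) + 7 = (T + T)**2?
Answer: 3853194/77 ≈ 50042.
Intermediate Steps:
m(T) = -7 + 4*T**2 (m(T) = -7 + (T + T)**2 = -7 + (2*T)**2 = -7 + 4*T**2)
z(Z) = 324 (z(Z) = (-11 + (-7 + 4*3**2))**2 = (-11 + (-7 + 4*9))**2 = (-11 + (-7 + 36))**2 = (-11 + 29)**2 = 18**2 = 324)
t(87 + 1/((-28 - 1*23) - 26)) - z(475) = 579*(87 + 1/((-28 - 1*23) - 26)) - 1*324 = 579*(87 + 1/((-28 - 23) - 26)) - 324 = 579*(87 + 1/(-51 - 26)) - 324 = 579*(87 + 1/(-77)) - 324 = 579*(87 - 1/77) - 324 = 579*(6698/77) - 324 = 3878142/77 - 324 = 3853194/77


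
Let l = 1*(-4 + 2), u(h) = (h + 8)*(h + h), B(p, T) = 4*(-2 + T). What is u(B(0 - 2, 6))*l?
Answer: -1536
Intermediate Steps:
B(p, T) = -8 + 4*T
u(h) = 2*h*(8 + h) (u(h) = (8 + h)*(2*h) = 2*h*(8 + h))
l = -2 (l = 1*(-2) = -2)
u(B(0 - 2, 6))*l = (2*(-8 + 4*6)*(8 + (-8 + 4*6)))*(-2) = (2*(-8 + 24)*(8 + (-8 + 24)))*(-2) = (2*16*(8 + 16))*(-2) = (2*16*24)*(-2) = 768*(-2) = -1536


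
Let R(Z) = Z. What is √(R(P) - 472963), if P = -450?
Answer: I*√473413 ≈ 688.05*I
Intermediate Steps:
√(R(P) - 472963) = √(-450 - 472963) = √(-473413) = I*√473413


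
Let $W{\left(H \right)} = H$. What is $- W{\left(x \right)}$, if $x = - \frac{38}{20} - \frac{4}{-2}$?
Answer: $- \frac{1}{10} \approx -0.1$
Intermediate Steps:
$x = \frac{1}{10}$ ($x = \left(-38\right) \frac{1}{20} - -2 = - \frac{19}{10} + 2 = \frac{1}{10} \approx 0.1$)
$- W{\left(x \right)} = \left(-1\right) \frac{1}{10} = - \frac{1}{10}$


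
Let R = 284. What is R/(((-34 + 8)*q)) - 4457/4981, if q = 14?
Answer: -759238/453271 ≈ -1.6750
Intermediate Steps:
R/(((-34 + 8)*q)) - 4457/4981 = 284/(((-34 + 8)*14)) - 4457/4981 = 284/((-26*14)) - 4457*1/4981 = 284/(-364) - 4457/4981 = 284*(-1/364) - 4457/4981 = -71/91 - 4457/4981 = -759238/453271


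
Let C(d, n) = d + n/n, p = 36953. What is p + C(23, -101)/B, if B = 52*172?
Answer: 41313457/1118 ≈ 36953.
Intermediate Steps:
C(d, n) = 1 + d (C(d, n) = d + 1 = 1 + d)
B = 8944
p + C(23, -101)/B = 36953 + (1 + 23)/8944 = 36953 + 24*(1/8944) = 36953 + 3/1118 = 41313457/1118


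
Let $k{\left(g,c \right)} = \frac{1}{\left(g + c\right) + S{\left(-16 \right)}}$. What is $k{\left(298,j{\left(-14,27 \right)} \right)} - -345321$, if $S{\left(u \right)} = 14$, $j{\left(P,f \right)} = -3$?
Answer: $\frac{106704190}{309} \approx 3.4532 \cdot 10^{5}$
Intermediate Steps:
$k{\left(g,c \right)} = \frac{1}{14 + c + g}$ ($k{\left(g,c \right)} = \frac{1}{\left(g + c\right) + 14} = \frac{1}{\left(c + g\right) + 14} = \frac{1}{14 + c + g}$)
$k{\left(298,j{\left(-14,27 \right)} \right)} - -345321 = \frac{1}{14 - 3 + 298} - -345321 = \frac{1}{309} + 345321 = \frac{106704190}{309}$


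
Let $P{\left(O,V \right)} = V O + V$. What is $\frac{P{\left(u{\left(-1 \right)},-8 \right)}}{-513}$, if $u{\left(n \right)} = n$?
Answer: $0$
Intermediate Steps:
$P{\left(O,V \right)} = V + O V$ ($P{\left(O,V \right)} = O V + V = V + O V$)
$\frac{P{\left(u{\left(-1 \right)},-8 \right)}}{-513} = \frac{\left(-8\right) \left(1 - 1\right)}{-513} = \left(-8\right) 0 \left(- \frac{1}{513}\right) = 0 \left(- \frac{1}{513}\right) = 0$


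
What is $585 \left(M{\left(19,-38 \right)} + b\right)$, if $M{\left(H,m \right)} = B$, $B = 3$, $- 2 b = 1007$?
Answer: $- \frac{585585}{2} \approx -2.9279 \cdot 10^{5}$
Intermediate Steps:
$b = - \frac{1007}{2}$ ($b = \left(- \frac{1}{2}\right) 1007 = - \frac{1007}{2} \approx -503.5$)
$M{\left(H,m \right)} = 3$
$585 \left(M{\left(19,-38 \right)} + b\right) = 585 \left(3 - \frac{1007}{2}\right) = 585 \left(- \frac{1001}{2}\right) = - \frac{585585}{2}$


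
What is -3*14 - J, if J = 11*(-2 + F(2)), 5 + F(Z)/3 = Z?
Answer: 79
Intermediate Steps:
F(Z) = -15 + 3*Z
J = -121 (J = 11*(-2 + (-15 + 3*2)) = 11*(-2 + (-15 + 6)) = 11*(-2 - 9) = 11*(-11) = -121)
-3*14 - J = -3*14 - 1*(-121) = -42 + 121 = 79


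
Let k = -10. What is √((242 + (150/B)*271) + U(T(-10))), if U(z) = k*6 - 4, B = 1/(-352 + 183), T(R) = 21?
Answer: 2*I*√1717418 ≈ 2621.0*I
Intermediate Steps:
B = -1/169 (B = 1/(-169) = -1/169 ≈ -0.0059172)
U(z) = -64 (U(z) = -10*6 - 4 = -60 - 4 = -64)
√((242 + (150/B)*271) + U(T(-10))) = √((242 + (150/(-1/169))*271) - 64) = √((242 + (150*(-169))*271) - 64) = √((242 - 25350*271) - 64) = √((242 - 6869850) - 64) = √(-6869608 - 64) = √(-6869672) = 2*I*√1717418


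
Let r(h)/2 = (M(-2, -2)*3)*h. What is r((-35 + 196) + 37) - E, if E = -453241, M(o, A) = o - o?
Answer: 453241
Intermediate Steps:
M(o, A) = 0
r(h) = 0 (r(h) = 2*((0*3)*h) = 2*(0*h) = 2*0 = 0)
r((-35 + 196) + 37) - E = 0 - 1*(-453241) = 0 + 453241 = 453241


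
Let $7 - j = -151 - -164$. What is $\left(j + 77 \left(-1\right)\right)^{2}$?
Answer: $6889$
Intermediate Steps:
$j = -6$ ($j = 7 - \left(-151 - -164\right) = 7 - \left(-151 + 164\right) = 7 - 13 = -6$)
$\left(j + 77 \left(-1\right)\right)^{2} = \left(-6 + 77 \left(-1\right)\right)^{2} = \left(-6 - 77\right)^{2} = \left(-83\right)^{2} = 6889$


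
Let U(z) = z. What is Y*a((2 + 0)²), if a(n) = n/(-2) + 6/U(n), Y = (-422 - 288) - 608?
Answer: 659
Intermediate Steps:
Y = -1318 (Y = -710 - 608 = -1318)
a(n) = 6/n - n/2 (a(n) = n/(-2) + 6/n = n*(-½) + 6/n = -n/2 + 6/n = 6/n - n/2)
Y*a((2 + 0)²) = -1318*(6/((2 + 0)²) - (2 + 0)²/2) = -1318*(6/(2²) - ½*2²) = -1318*(6/4 - ½*4) = -1318*(6*(¼) - 2) = -1318*(3/2 - 2) = -1318*(-½) = 659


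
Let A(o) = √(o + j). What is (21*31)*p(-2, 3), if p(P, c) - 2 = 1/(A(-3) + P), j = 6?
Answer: -651*√3 ≈ -1127.6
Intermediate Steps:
A(o) = √(6 + o) (A(o) = √(o + 6) = √(6 + o))
p(P, c) = 2 + 1/(P + √3) (p(P, c) = 2 + 1/(√(6 - 3) + P) = 2 + 1/(√3 + P) = 2 + 1/(P + √3))
(21*31)*p(-2, 3) = (21*31)*((1 + 2*(-2) + 2*√3)/(-2 + √3)) = 651*((1 - 4 + 2*√3)/(-2 + √3)) = 651*((-3 + 2*√3)/(-2 + √3)) = 651*(-3 + 2*√3)/(-2 + √3)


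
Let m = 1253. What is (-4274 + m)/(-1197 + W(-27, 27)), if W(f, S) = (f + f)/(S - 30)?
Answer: 1007/393 ≈ 2.5623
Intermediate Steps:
W(f, S) = 2*f/(-30 + S) (W(f, S) = (2*f)/(-30 + S) = 2*f/(-30 + S))
(-4274 + m)/(-1197 + W(-27, 27)) = (-4274 + 1253)/(-1197 + 2*(-27)/(-30 + 27)) = -3021/(-1197 + 2*(-27)/(-3)) = -3021/(-1197 + 2*(-27)*(-⅓)) = -3021/(-1197 + 18) = -3021/(-1179) = -3021*(-1/1179) = 1007/393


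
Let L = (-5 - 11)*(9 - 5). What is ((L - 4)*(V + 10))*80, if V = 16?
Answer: -141440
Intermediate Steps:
L = -64 (L = -16*4 = -64)
((L - 4)*(V + 10))*80 = ((-64 - 4)*(16 + 10))*80 = -68*26*80 = -1768*80 = -141440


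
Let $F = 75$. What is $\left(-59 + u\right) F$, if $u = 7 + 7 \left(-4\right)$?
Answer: $-6000$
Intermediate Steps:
$u = -21$ ($u = 7 - 28 = -21$)
$\left(-59 + u\right) F = \left(-59 - 21\right) 75 = \left(-80\right) 75 = -6000$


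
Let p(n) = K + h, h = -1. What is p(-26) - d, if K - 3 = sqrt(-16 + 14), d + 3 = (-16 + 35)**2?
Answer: -356 + I*sqrt(2) ≈ -356.0 + 1.4142*I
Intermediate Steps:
d = 358 (d = -3 + (-16 + 35)**2 = -3 + 19**2 = -3 + 361 = 358)
K = 3 + I*sqrt(2) (K = 3 + sqrt(-16 + 14) = 3 + sqrt(-2) = 3 + I*sqrt(2) ≈ 3.0 + 1.4142*I)
p(n) = 2 + I*sqrt(2) (p(n) = (3 + I*sqrt(2)) - 1 = 2 + I*sqrt(2))
p(-26) - d = (2 + I*sqrt(2)) - 1*358 = (2 + I*sqrt(2)) - 358 = -356 + I*sqrt(2)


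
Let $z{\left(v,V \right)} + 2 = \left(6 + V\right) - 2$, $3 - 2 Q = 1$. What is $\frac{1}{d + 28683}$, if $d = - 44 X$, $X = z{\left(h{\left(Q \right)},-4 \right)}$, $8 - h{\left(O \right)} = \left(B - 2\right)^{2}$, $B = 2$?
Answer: $\frac{1}{28771} \approx 3.4757 \cdot 10^{-5}$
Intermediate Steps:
$Q = 1$ ($Q = \frac{3}{2} - \frac{1}{2} = 1$)
$h{\left(O \right)} = 8$ ($h{\left(O \right)} = 8 - \left(2 - 2\right)^{2} = 8 - 0^{2} = 8 - 0 = 8 + 0 = 8$)
$z{\left(v,V \right)} = 2 + V$ ($z{\left(v,V \right)} = -2 + \left(\left(6 + V\right) - 2\right) = -2 + \left(4 + V\right) = 2 + V$)
$X = -2$ ($X = 2 - 4 = -2$)
$d = 88$ ($d = \left(-44\right) \left(-2\right) = 88$)
$\frac{1}{d + 28683} = \frac{1}{88 + 28683} = \frac{1}{28771}$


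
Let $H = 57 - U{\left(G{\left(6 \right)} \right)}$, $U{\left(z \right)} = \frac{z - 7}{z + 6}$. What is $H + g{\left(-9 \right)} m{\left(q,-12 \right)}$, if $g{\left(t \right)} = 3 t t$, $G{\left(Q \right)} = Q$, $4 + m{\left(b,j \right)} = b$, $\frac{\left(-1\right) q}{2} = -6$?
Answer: $\frac{24013}{12} \approx 2001.1$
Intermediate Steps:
$q = 12$ ($q = \left(-2\right) \left(-6\right) = 12$)
$m{\left(b,j \right)} = -4 + b$
$g{\left(t \right)} = 3 t^{2}$
$U{\left(z \right)} = \frac{-7 + z}{6 + z}$
$H = \frac{685}{12}$ ($H = 57 - \frac{-7 + 6}{6 + 6} = 57 - \frac{1}{12} \left(-1\right) = 57 - - \frac{1}{12} = 57 + \frac{1}{12} = \frac{685}{12} \approx 57.083$)
$H + g{\left(-9 \right)} m{\left(q,-12 \right)} = \frac{685}{12} + 3 \left(-9\right)^{2} \left(-4 + 12\right) = \frac{685}{12} + 3 \cdot 81 \cdot 8 = \frac{685}{12} + 243 \cdot 8 = \frac{685}{12} + 1944 = \frac{24013}{12}$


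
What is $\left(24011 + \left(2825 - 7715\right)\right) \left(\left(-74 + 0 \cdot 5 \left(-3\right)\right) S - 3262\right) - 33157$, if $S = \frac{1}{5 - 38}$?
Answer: $- \frac{2057978393}{33} \approx -6.2363 \cdot 10^{7}$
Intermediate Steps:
$S = - \frac{1}{33}$ ($S = \frac{1}{-33} = - \frac{1}{33} \approx -0.030303$)
$\left(24011 + \left(2825 - 7715\right)\right) \left(\left(-74 + 0 \cdot 5 \left(-3\right)\right) S - 3262\right) - 33157 = \left(24011 + \left(2825 - 7715\right)\right) \left(\left(-74 + 0 \cdot 5 \left(-3\right)\right) \left(- \frac{1}{33}\right) - 3262\right) - 33157 = \left(24011 - 4890\right) \left(\left(-74 + 0 \left(-3\right)\right) \left(- \frac{1}{33}\right) - 3262\right) - 33157 = 19121 \left(\left(-74 + 0\right) \left(- \frac{1}{33}\right) - 3262\right) - 33157 = 19121 \left(\left(-74\right) \left(- \frac{1}{33}\right) - 3262\right) - 33157 = 19121 \left(\frac{74}{33} - 3262\right) - 33157 = 19121 \left(- \frac{107572}{33}\right) - 33157 = - \frac{2056884212}{33} - 33157 = - \frac{2057978393}{33}$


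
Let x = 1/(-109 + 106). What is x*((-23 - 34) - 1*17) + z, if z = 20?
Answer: 134/3 ≈ 44.667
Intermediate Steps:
x = -1/3 (x = 1/(-3) = -1/3 ≈ -0.33333)
x*((-23 - 34) - 1*17) + z = -((-23 - 34) - 1*17)/3 + 20 = -(-57 - 17)/3 + 20 = -1/3*(-74) + 20 = 74/3 + 20 = 134/3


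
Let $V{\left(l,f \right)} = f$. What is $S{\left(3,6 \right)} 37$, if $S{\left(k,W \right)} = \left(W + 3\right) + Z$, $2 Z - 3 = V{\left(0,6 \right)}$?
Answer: $\frac{999}{2} \approx 499.5$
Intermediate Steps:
$Z = \frac{9}{2}$ ($Z = \frac{3}{2} + \frac{1}{2} \cdot 6 = \frac{3}{2} + 3 = \frac{9}{2} \approx 4.5$)
$S{\left(k,W \right)} = \frac{15}{2} + W$ ($S{\left(k,W \right)} = \left(W + 3\right) + \frac{9}{2} = \left(3 + W\right) + \frac{9}{2} = \frac{15}{2} + W$)
$S{\left(3,6 \right)} 37 = \left(\frac{15}{2} + 6\right) 37 = \frac{27}{2} \cdot 37 = \frac{999}{2}$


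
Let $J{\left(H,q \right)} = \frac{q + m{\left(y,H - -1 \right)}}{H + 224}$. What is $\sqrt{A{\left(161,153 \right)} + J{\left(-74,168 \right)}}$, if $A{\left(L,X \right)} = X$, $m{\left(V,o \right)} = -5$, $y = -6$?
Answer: $\frac{\sqrt{138678}}{30} \approx 12.413$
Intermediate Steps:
$J{\left(H,q \right)} = \frac{-5 + q}{224 + H}$ ($J{\left(H,q \right)} = \frac{q - 5}{H + 224} = \frac{-5 + q}{224 + H}$)
$\sqrt{A{\left(161,153 \right)} + J{\left(-74,168 \right)}} = \sqrt{153 + \frac{-5 + 168}{224 - 74}} = \sqrt{153 + \frac{1}{150} \cdot 163} = \sqrt{153 + \frac{163}{150}} = \sqrt{\frac{23113}{150}} = \frac{\sqrt{138678}}{30}$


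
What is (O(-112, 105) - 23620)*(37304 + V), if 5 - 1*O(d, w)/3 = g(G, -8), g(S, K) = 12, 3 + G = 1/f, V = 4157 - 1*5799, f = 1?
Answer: -843085342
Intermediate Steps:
V = -1642 (V = 4157 - 5799 = -1642)
G = -2 (G = -3 + 1/1 = -3 + 1 = -2)
O(d, w) = -21 (O(d, w) = 15 - 3*12 = 15 - 36 = -21)
(O(-112, 105) - 23620)*(37304 + V) = (-21 - 23620)*(37304 - 1642) = -23641*35662 = -843085342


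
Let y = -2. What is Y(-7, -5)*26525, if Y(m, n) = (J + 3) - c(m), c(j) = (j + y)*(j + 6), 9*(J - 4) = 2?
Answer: -424400/9 ≈ -47156.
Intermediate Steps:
J = 38/9 (J = 4 + (1/9)*2 = 4 + 2/9 = 38/9 ≈ 4.2222)
c(j) = (-2 + j)*(6 + j) (c(j) = (j - 2)*(j + 6) = (-2 + j)*(6 + j))
Y(m, n) = 173/9 - m**2 - 4*m (Y(m, n) = (38/9 + 3) - (-12 + m**2 + 4*m) = 65/9 + (12 - m**2 - 4*m) = 173/9 - m**2 - 4*m)
Y(-7, -5)*26525 = (173/9 - 1*(-7)**2 - 4*(-7))*26525 = (173/9 - 1*49 + 28)*26525 = (173/9 - 49 + 28)*26525 = -16/9*26525 = -424400/9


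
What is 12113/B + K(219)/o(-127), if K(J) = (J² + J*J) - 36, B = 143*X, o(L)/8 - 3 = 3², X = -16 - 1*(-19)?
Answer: 7049657/6864 ≈ 1027.0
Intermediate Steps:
X = 3 (X = -16 + 19 = 3)
o(L) = 96 (o(L) = 24 + 8*3² = 24 + 8*9 = 24 + 72 = 96)
B = 429 (B = 143*3 = 429)
K(J) = -36 + 2*J² (K(J) = (J² + J²) - 36 = 2*J² - 36 = -36 + 2*J²)
12113/B + K(219)/o(-127) = 12113/429 + (-36 + 2*219²)/96 = 12113*(1/429) + (-36 + 2*47961)*(1/96) = 12113/429 + (-36 + 95922)*(1/96) = 12113/429 + 95886*(1/96) = 12113/429 + 15981/16 = 7049657/6864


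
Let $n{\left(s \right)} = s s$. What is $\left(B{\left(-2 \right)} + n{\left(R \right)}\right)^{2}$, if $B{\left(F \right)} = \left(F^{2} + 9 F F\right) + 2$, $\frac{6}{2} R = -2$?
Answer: $\frac{145924}{81} \approx 1801.5$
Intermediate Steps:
$R = - \frac{2}{3}$ ($R = \frac{1}{3} \left(-2\right) = - \frac{2}{3} \approx -0.66667$)
$n{\left(s \right)} = s^{2}$
$B{\left(F \right)} = 2 + 10 F^{2}$ ($B{\left(F \right)} = \left(F^{2} + 9 F^{2}\right) + 2 = 10 F^{2} + 2 = 2 + 10 F^{2}$)
$\left(B{\left(-2 \right)} + n{\left(R \right)}\right)^{2} = \left(\left(2 + 10 \left(-2\right)^{2}\right) + \left(- \frac{2}{3}\right)^{2}\right)^{2} = \left(\left(2 + 10 \cdot 4\right) + \frac{4}{9}\right)^{2} = \left(\left(2 + 40\right) + \frac{4}{9}\right)^{2} = \left(42 + \frac{4}{9}\right)^{2} = \left(\frac{382}{9}\right)^{2} = \frac{145924}{81}$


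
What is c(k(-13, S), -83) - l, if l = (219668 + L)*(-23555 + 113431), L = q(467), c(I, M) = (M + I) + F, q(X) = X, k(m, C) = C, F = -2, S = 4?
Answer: -19784853341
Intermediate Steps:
c(I, M) = -2 + I + M (c(I, M) = (M + I) - 2 = (I + M) - 2 = -2 + I + M)
L = 467
l = 19784853260 (l = (219668 + 467)*(-23555 + 113431) = 220135*89876 = 19784853260)
c(k(-13, S), -83) - l = (-2 + 4 - 83) - 1*19784853260 = -81 - 19784853260 = -19784853341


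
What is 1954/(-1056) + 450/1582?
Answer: -654007/417648 ≈ -1.5659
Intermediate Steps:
1954/(-1056) + 450/1582 = 1954*(-1/1056) + 450*(1/1582) = -977/528 + 225/791 = -654007/417648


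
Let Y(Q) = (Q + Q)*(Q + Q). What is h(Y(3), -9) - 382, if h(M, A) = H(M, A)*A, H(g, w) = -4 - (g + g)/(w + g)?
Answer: -322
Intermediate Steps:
Y(Q) = 4*Q**2 (Y(Q) = (2*Q)*(2*Q) = 4*Q**2)
H(g, w) = -4 - 2*g/(g + w)
h(M, A) = 2*A*(-3*M - 2*A)/(A + M) (h(M, A) = (2*(-3*M - 2*A)/(M + A))*A = (2*(-3*M - 2*A)/(A + M))*A = 2*A*(-3*M - 2*A)/(A + M))
h(Y(3), -9) - 382 = -2*(-9)*(2*(-9) + 3*(4*3**2))/(-9 + 4*3**2) - 382 = -2*(-9)*(-18 + 3*(4*9))/(-9 + 4*9) - 382 = -2*(-9)*(-18 + 3*36)/(-9 + 36) - 382 = -2*(-9)*(-18 + 108)/27 - 382 = -2*(-9)*1/27*90 - 382 = 60 - 382 = -322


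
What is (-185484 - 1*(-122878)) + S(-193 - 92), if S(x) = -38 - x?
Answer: -62359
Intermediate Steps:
(-185484 - 1*(-122878)) + S(-193 - 92) = (-185484 - 1*(-122878)) + (-38 - (-193 - 92)) = (-185484 + 122878) + (-38 - 1*(-285)) = -62606 + (-38 + 285) = -62606 + 247 = -62359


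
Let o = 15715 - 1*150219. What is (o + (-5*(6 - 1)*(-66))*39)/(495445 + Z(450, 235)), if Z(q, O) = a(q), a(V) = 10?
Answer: -70154/495455 ≈ -0.14160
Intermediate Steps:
Z(q, O) = 10
o = -134504 (o = 15715 - 150219 = -134504)
(o + (-5*(6 - 1)*(-66))*39)/(495445 + Z(450, 235)) = (-134504 + (-5*(6 - 1)*(-66))*39)/(495445 + 10) = (-134504 + (-5*5*(-66))*39)/495455 = (-134504 - 25*(-66)*39)*(1/495455) = (-134504 + 1650*39)*(1/495455) = (-134504 + 64350)*(1/495455) = -70154*1/495455 = -70154/495455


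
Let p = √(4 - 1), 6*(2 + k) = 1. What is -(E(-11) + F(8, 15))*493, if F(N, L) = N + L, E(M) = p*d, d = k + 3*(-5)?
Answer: -11339 + 49793*√3/6 ≈ 3035.0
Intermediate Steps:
k = -11/6 (k = -2 + (⅙)*1 = -2 + ⅙ = -11/6 ≈ -1.8333)
p = √3 ≈ 1.7320
d = -101/6 (d = -11/6 + 3*(-5) = -11/6 - 15 = -101/6 ≈ -16.833)
E(M) = -101*√3/6 (E(M) = √3*(-101/6) = -101*√3/6)
F(N, L) = L + N
-(E(-11) + F(8, 15))*493 = -(-101*√3/6 + (15 + 8))*493 = -(-101*√3/6 + 23)*493 = -(23 - 101*√3/6)*493 = -(11339 - 49793*√3/6) = -11339 + 49793*√3/6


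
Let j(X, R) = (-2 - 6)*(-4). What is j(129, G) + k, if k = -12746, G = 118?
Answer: -12714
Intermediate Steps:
j(X, R) = 32 (j(X, R) = -8*(-4) = 32)
j(129, G) + k = 32 - 12746 = -12714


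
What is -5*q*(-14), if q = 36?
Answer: 2520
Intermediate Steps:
-5*q*(-14) = -5*36*(-14) = -180*(-14) = 2520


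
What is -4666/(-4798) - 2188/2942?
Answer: 807337/3528929 ≈ 0.22878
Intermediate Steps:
-4666/(-4798) - 2188/2942 = -4666*(-1/4798) - 2188*1/2942 = 2333/2399 - 1094/1471 = 807337/3528929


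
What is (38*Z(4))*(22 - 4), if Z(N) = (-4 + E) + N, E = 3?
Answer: 2052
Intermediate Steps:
Z(N) = -1 + N (Z(N) = (-4 + 3) + N = -1 + N)
(38*Z(4))*(22 - 4) = (38*(-1 + 4))*(22 - 4) = (38*3)*18 = 114*18 = 2052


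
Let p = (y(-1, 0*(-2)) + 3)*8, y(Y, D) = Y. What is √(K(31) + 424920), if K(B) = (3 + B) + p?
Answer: √424970 ≈ 651.90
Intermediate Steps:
p = 16 (p = (-1 + 3)*8 = 2*8 = 16)
K(B) = 19 + B (K(B) = (3 + B) + 16 = 19 + B)
√(K(31) + 424920) = √((19 + 31) + 424920) = √(50 + 424920) = √424970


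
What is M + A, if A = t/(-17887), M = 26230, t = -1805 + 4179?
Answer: 469173636/17887 ≈ 26230.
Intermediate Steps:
t = 2374
A = -2374/17887 (A = 2374/(-17887) = 2374*(-1/17887) = -2374/17887 ≈ -0.13272)
M + A = 26230 - 2374/17887 = 469173636/17887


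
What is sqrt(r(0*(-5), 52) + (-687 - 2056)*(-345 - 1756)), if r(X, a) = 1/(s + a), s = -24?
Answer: sqrt(1129556435)/14 ≈ 2400.6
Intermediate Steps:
r(X, a) = 1/(-24 + a)
sqrt(r(0*(-5), 52) + (-687 - 2056)*(-345 - 1756)) = sqrt(1/(-24 + 52) + (-687 - 2056)*(-345 - 1756)) = sqrt(1/28 - 2743*(-2101)) = sqrt(1/28 + 5763043) = sqrt(161365205/28) = sqrt(1129556435)/14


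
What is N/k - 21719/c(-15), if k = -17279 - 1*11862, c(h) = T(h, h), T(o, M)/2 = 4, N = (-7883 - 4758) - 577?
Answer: -632807635/233128 ≈ -2714.4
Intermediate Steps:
N = -13218 (N = -12641 - 577 = -13218)
T(o, M) = 8 (T(o, M) = 2*4 = 8)
c(h) = 8
k = -29141 (k = -17279 - 11862 = -29141)
N/k - 21719/c(-15) = -13218/(-29141) - 21719/8 = -13218*(-1/29141) - 21719*⅛ = 13218/29141 - 21719/8 = -632807635/233128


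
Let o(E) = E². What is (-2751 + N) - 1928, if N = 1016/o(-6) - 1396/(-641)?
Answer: -26817773/5769 ≈ -4648.6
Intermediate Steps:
N = 175378/5769 (N = 1016/((-6)²) - 1396/(-641) = 1016/36 - 1396*(-1/641) = 1016*(1/36) + 1396/641 = 254/9 + 1396/641 = 175378/5769 ≈ 30.400)
(-2751 + N) - 1928 = (-2751 + 175378/5769) - 1928 = -15695141/5769 - 1928 = -26817773/5769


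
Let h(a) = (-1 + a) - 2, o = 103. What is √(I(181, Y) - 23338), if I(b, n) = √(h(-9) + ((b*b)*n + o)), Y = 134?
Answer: √(-23338 + 3*√487785) ≈ 145.75*I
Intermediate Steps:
h(a) = -3 + a
I(b, n) = √(91 + n*b²) (I(b, n) = √((-3 - 9) + ((b*b)*n + 103)) = √(-12 + (b²*n + 103)) = √(-12 + (n*b² + 103)) = √(-12 + (103 + n*b²)) = √(91 + n*b²))
√(I(181, Y) - 23338) = √(√(91 + 134*181²) - 23338) = √(√(91 + 134*32761) - 23338) = √(√(91 + 4389974) - 23338) = √(√4390065 - 23338) = √(3*√487785 - 23338) = √(-23338 + 3*√487785)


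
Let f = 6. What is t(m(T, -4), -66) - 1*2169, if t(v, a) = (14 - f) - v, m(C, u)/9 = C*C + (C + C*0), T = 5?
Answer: -2431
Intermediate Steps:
m(C, u) = 9*C + 9*C**2 (m(C, u) = 9*(C*C + (C + C*0)) = 9*(C**2 + (C + 0)) = 9*(C**2 + C) = 9*(C + C**2) = 9*C + 9*C**2)
t(v, a) = 8 - v (t(v, a) = (14 - 1*6) - v = (14 - 6) - v = 8 - v)
t(m(T, -4), -66) - 1*2169 = (8 - 9*5*(1 + 5)) - 1*2169 = (8 - 9*5*6) - 2169 = (8 - 1*270) - 2169 = (8 - 270) - 2169 = -262 - 2169 = -2431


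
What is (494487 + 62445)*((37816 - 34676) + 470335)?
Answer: 263693378700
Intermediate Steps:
(494487 + 62445)*((37816 - 34676) + 470335) = 556932*(3140 + 470335) = 556932*473475 = 263693378700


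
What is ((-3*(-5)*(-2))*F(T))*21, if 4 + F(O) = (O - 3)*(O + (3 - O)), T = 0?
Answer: 8190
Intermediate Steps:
F(O) = -13 + 3*O (F(O) = -4 + (O - 3)*(O + (3 - O)) = -4 + (-3 + O)*3 = -4 + (-9 + 3*O) = -13 + 3*O)
((-3*(-5)*(-2))*F(T))*21 = ((-3*(-5)*(-2))*(-13 + 3*0))*21 = ((15*(-2))*(-13 + 0))*21 = -30*(-13)*21 = 390*21 = 8190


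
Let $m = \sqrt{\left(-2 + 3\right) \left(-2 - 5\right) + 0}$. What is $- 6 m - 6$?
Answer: $-6 - 6 i \sqrt{7} \approx -6.0 - 15.875 i$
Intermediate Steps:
$m = i \sqrt{7}$ ($m = \sqrt{1 \left(-7\right) + 0} = \sqrt{-7 + 0} = \sqrt{-7} = i \sqrt{7} \approx 2.6458 i$)
$- 6 m - 6 = - 6 i \sqrt{7} - 6 = -6 - 6 i \sqrt{7}$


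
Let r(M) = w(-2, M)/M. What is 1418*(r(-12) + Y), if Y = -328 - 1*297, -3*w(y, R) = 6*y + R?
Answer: -2661586/3 ≈ -8.8720e+5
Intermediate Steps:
w(y, R) = -2*y - R/3 (w(y, R) = -(6*y + R)/3 = -(R + 6*y)/3 = -2*y - R/3)
r(M) = (4 - M/3)/M (r(M) = (-2*(-2) - M/3)/M = (4 - M/3)/M)
Y = -625 (Y = -328 - 297 = -625)
1418*(r(-12) + Y) = 1418*((1/3)*(12 - 1*(-12))/(-12) - 625) = 1418*((1/3)*(-1/12)*(12 + 12) - 625) = 1418*((1/3)*(-1/12)*24 - 625) = 1418*(-2/3 - 625) = 1418*(-1877/3) = -2661586/3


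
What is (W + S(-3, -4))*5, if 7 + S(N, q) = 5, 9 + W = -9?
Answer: -100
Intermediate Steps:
W = -18 (W = -9 - 9 = -18)
S(N, q) = -2 (S(N, q) = -7 + 5 = -2)
(W + S(-3, -4))*5 = (-18 - 2)*5 = -20*5 = -100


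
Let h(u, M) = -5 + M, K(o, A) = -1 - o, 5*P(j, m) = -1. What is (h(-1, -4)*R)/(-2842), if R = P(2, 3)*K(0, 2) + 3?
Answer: 72/7105 ≈ 0.010134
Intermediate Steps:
P(j, m) = -⅕ (P(j, m) = (⅕)*(-1) = -⅕)
R = 16/5 (R = -(-1 - 1*0)/5 + 3 = -(-1 + 0)/5 + 3 = -⅕*(-1) + 3 = ⅕ + 3 = 16/5 ≈ 3.2000)
(h(-1, -4)*R)/(-2842) = ((-5 - 4)*(16/5))/(-2842) = -9*16/5*(-1/2842) = -144/5*(-1/2842) = 72/7105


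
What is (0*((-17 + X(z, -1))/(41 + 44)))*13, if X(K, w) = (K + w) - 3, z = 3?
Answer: 0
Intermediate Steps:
X(K, w) = -3 + K + w
(0*((-17 + X(z, -1))/(41 + 44)))*13 = (0*((-17 + (-3 + 3 - 1))/(41 + 44)))*13 = (0*((-17 - 1)/85))*13 = (0*(-18*1/85))*13 = (0*(-18/85))*13 = 0*13 = 0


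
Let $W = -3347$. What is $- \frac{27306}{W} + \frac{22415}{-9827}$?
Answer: $\frac{193313057}{32890969} \approx 5.8774$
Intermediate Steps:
$- \frac{27306}{W} + \frac{22415}{-9827} = - \frac{27306}{-3347} + \frac{22415}{-9827} = \left(-27306\right) \left(- \frac{1}{3347}\right) + 22415 \left(- \frac{1}{9827}\right) = \frac{27306}{3347} - \frac{22415}{9827} = \frac{193313057}{32890969}$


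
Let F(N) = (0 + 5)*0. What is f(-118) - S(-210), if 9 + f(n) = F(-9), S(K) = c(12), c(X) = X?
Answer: -21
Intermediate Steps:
F(N) = 0 (F(N) = 5*0 = 0)
S(K) = 12
f(n) = -9 (f(n) = -9 + 0 = -9)
f(-118) - S(-210) = -9 - 1*12 = -9 - 12 = -21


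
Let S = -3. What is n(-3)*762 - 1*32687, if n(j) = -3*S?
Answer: -25829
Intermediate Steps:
n(j) = 9 (n(j) = -3*(-3) = 9)
n(-3)*762 - 1*32687 = 9*762 - 1*32687 = 6858 - 32687 = -25829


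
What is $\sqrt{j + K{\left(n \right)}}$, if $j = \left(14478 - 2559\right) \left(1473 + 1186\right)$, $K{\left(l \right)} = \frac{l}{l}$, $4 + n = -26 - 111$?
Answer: $\sqrt{31692622} \approx 5629.6$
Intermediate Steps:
$n = -141$ ($n = -4 - 137 = -141$)
$K{\left(l \right)} = 1$
$j = 31692621$ ($j = 11919 \cdot 2659 = 31692621$)
$\sqrt{j + K{\left(n \right)}} = \sqrt{31692621 + 1} = \sqrt{31692622}$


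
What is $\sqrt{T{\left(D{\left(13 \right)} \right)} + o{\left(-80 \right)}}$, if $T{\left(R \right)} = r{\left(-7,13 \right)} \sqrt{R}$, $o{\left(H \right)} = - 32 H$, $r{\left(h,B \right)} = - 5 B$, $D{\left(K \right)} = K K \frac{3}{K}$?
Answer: $\sqrt{2560 - 65 \sqrt{39}} \approx 46.412$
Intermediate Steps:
$D{\left(K \right)} = 3 K$ ($D{\left(K \right)} = K^{2} \frac{3}{K} = 3 K$)
$T{\left(R \right)} = - 65 \sqrt{R}$ ($T{\left(R \right)} = \left(-5\right) 13 \sqrt{R} = - 65 \sqrt{R}$)
$\sqrt{T{\left(D{\left(13 \right)} \right)} + o{\left(-80 \right)}} = \sqrt{- 65 \sqrt{3 \cdot 13} - -2560} = \sqrt{- 65 \sqrt{39} + 2560} = \sqrt{2560 - 65 \sqrt{39}}$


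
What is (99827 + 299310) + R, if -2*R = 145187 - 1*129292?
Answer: 782379/2 ≈ 3.9119e+5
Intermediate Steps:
R = -15895/2 (R = -(145187 - 1*129292)/2 = -(145187 - 129292)/2 = -1/2*15895 = -15895/2 ≈ -7947.5)
(99827 + 299310) + R = (99827 + 299310) - 15895/2 = 399137 - 15895/2 = 782379/2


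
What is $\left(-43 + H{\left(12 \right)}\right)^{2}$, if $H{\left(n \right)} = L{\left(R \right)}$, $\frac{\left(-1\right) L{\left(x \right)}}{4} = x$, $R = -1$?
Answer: $1521$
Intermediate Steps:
$L{\left(x \right)} = - 4 x$
$H{\left(n \right)} = 4$ ($H{\left(n \right)} = \left(-4\right) \left(-1\right) = 4$)
$\left(-43 + H{\left(12 \right)}\right)^{2} = \left(-43 + 4\right)^{2} = \left(-39\right)^{2} = 1521$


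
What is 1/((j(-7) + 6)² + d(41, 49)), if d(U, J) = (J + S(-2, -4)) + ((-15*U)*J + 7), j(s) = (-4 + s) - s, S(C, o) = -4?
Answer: -1/30079 ≈ -3.3246e-5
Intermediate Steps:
j(s) = -4
d(U, J) = 3 + J - 15*J*U (d(U, J) = (J - 4) + ((-15*U)*J + 7) = (-4 + J) + (-15*J*U + 7) = (-4 + J) + (7 - 15*J*U) = 3 + J - 15*J*U)
1/((j(-7) + 6)² + d(41, 49)) = 1/((-4 + 6)² + (3 + 49 - 15*49*41)) = 1/(2² + (3 + 49 - 30135)) = 1/(4 - 30083) = 1/(-30079) = -1/30079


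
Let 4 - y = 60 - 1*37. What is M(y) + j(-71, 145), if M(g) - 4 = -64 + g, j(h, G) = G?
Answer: 66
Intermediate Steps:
y = -19 (y = 4 - (60 - 1*37) = 4 - (60 - 37) = 4 - 1*23 = 4 - 23 = -19)
M(g) = -60 + g (M(g) = 4 + (-64 + g) = -60 + g)
M(y) + j(-71, 145) = (-60 - 19) + 145 = -79 + 145 = 66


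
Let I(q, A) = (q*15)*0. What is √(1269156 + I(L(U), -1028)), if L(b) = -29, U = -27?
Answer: 2*√317289 ≈ 1126.6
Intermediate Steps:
I(q, A) = 0 (I(q, A) = (15*q)*0 = 0)
√(1269156 + I(L(U), -1028)) = √(1269156 + 0) = √1269156 = 2*√317289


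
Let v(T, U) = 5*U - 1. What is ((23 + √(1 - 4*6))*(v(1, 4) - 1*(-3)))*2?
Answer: 1012 + 44*I*√23 ≈ 1012.0 + 211.02*I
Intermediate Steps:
v(T, U) = -1 + 5*U
((23 + √(1 - 4*6))*(v(1, 4) - 1*(-3)))*2 = ((23 + √(1 - 4*6))*((-1 + 5*4) - 1*(-3)))*2 = ((23 + √(1 - 24))*((-1 + 20) + 3))*2 = ((23 + √(-23))*(19 + 3))*2 = ((23 + I*√23)*22)*2 = (506 + 22*I*√23)*2 = 1012 + 44*I*√23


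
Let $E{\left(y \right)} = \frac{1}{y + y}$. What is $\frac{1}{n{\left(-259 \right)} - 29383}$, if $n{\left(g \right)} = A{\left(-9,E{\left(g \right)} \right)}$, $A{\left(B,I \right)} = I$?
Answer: $- \frac{518}{15220395} \approx -3.4033 \cdot 10^{-5}$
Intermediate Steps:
$E{\left(y \right)} = \frac{1}{2 y}$
$n{\left(g \right)} = \frac{1}{2 g}$
$\frac{1}{n{\left(-259 \right)} - 29383} = \frac{1}{\frac{1}{2 \left(-259\right)} - 29383} = \frac{1}{\frac{1}{2} \left(- \frac{1}{259}\right) - 29383} = \frac{1}{- \frac{1}{518} - 29383} = \frac{1}{- \frac{15220395}{518}} = - \frac{518}{15220395}$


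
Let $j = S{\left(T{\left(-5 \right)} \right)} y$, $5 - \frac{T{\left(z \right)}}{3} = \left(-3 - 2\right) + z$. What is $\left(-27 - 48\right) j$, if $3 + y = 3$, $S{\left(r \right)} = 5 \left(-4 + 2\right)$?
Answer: $0$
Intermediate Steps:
$T{\left(z \right)} = 30 - 3 z$ ($T{\left(z \right)} = 15 - 3 \left(\left(-3 - 2\right) + z\right) = 15 - 3 \left(-5 + z\right) = 15 - \left(-15 + 3 z\right) = 30 - 3 z$)
$S{\left(r \right)} = -10$ ($S{\left(r \right)} = 5 \left(-2\right) = -10$)
$y = 0$ ($y = -3 + 3 = 0$)
$j = 0$ ($j = \left(-10\right) 0 = 0$)
$\left(-27 - 48\right) j = \left(-27 - 48\right) 0 = \left(-75\right) 0 = 0$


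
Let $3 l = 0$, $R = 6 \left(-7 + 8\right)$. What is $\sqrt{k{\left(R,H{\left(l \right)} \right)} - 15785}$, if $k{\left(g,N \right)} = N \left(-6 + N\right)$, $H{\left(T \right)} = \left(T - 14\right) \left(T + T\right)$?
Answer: $i \sqrt{15785} \approx 125.64 i$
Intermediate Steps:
$R = 6$ ($R = 6 \cdot 1 = 6$)
$l = 0$ ($l = \frac{1}{3} \cdot 0 = 0$)
$H{\left(T \right)} = 2 T \left(-14 + T\right)$ ($H{\left(T \right)} = \left(-14 + T\right) 2 T = 2 T \left(-14 + T\right)$)
$\sqrt{k{\left(R,H{\left(l \right)} \right)} - 15785} = \sqrt{2 \cdot 0 \left(-14 + 0\right) \left(-6 + 2 \cdot 0 \left(-14 + 0\right)\right) - 15785} = \sqrt{2 \cdot 0 \left(-14\right) \left(-6 + 2 \cdot 0 \left(-14\right)\right) - 15785} = \sqrt{0 \left(-6 + 0\right) - 15785} = \sqrt{0 \left(-6\right) - 15785} = \sqrt{0 - 15785} = \sqrt{-15785} = i \sqrt{15785}$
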